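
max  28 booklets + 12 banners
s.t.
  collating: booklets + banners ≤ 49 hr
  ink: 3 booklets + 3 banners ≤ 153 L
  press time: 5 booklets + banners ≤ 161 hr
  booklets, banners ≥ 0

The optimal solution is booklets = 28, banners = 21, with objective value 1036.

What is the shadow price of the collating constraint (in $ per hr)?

Check each constraint at x*: collating 49/49 (tight); ink 147/153 (slack 6); press time 161/161 (tight).
Slack constraints have shadow price 0 (complementary slackness).
The binding rows give the dual system: 1·y_collating + 5·y_press time = 28 and 1·y_collating + 1·y_press time = 12.
This yields shadow prices y_collating = 8, y_press time = 4.
Shadow price of collating = 8.

8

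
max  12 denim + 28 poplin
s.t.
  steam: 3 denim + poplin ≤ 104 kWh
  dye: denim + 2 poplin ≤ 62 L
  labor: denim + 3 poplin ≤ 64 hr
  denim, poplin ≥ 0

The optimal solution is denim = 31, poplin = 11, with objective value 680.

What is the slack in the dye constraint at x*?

9

dye used = 1·31 + 2·11 = 53; slack = 62 − 53 = 9.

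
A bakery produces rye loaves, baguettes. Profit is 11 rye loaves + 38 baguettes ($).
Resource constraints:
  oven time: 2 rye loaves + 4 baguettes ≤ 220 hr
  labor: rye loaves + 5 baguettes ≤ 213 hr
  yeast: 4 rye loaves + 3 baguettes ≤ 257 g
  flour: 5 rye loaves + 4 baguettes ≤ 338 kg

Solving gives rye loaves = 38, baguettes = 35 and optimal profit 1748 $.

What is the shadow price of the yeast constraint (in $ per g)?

Check each constraint at x*: oven time 216/220 (slack 4); labor 213/213 (tight); yeast 257/257 (tight); flour 330/338 (slack 8).
By complementary slackness, y = 0 for the non-binding constraints.
The binding rows give the dual system: 1·y_labor + 4·y_yeast = 11 and 5·y_labor + 3·y_yeast = 38.
This yields shadow prices y_labor = 7, y_yeast = 1.
Shadow price of yeast = 1.

1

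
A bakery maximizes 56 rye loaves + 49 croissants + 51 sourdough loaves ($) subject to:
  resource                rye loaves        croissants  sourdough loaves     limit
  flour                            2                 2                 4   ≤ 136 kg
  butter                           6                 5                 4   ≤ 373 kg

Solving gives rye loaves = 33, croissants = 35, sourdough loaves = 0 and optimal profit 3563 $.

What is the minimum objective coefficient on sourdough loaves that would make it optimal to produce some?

56

Both flour and butter are binding at x*.
From A_Bᵀ y = c: 2·y_flour + 6·y_butter = 56; 2·y_flour + 5·y_butter = 49.
Solving: y_flour = 7, y_butter = 7.
sourdough loaves enters the basis when its profit ≥ yᵀa₃ = 7·4 + 7·4 = 56.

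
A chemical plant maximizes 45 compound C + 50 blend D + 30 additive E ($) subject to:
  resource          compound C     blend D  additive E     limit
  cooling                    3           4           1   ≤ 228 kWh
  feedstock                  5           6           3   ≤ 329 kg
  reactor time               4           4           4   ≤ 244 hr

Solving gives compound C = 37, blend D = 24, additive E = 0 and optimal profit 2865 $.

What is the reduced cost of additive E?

Binding: feedstock and reactor time. Non-binding: cooling (21 unused).
By complementary slackness, y = 0 for the non-binding constraint.
Dual feasibility on the basic columns requires 5·y_feedstock + 4·y_reactor time = 45, 6·y_feedstock + 4·y_reactor time = 50.
This yields shadow prices y_feedstock = 5, y_reactor time = 5.
Reduced cost of additive E: c₃ − yᵀa₃ = 30 − (5·3 + 5·4) = 30 − 35 = -5.

-5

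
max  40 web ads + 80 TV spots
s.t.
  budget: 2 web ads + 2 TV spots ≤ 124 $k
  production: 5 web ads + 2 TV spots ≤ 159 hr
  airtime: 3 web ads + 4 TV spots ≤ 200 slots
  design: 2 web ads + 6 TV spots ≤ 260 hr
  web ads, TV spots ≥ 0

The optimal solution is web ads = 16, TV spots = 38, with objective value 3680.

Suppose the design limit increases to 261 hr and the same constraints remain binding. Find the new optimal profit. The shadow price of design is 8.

3688

Δb = 1, so new z* = 3680 + (8)·(1) = 3680 + 8 = 3688.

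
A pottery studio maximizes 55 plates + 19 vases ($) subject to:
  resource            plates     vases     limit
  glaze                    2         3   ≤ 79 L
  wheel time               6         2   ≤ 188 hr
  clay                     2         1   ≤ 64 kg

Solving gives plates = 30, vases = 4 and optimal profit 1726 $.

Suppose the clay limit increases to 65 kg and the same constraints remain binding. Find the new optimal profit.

1728

At the optimum: glaze uses 72 of 79 (slack = 7); wheel time uses 188 of 188 (binding); clay uses 64 of 64 (binding).
Slack constraints have shadow price 0 (complementary slackness).
The binding rows give the dual system: 6·y_wheel time + 2·y_clay = 55 and 2·y_wheel time + 1·y_clay = 19.
Solving: y_wheel time = 8.5, y_clay = 2.
Δz = y_clay·Δb = 2 × (1) = 2, so new z* = 1726 + 2 = 1728.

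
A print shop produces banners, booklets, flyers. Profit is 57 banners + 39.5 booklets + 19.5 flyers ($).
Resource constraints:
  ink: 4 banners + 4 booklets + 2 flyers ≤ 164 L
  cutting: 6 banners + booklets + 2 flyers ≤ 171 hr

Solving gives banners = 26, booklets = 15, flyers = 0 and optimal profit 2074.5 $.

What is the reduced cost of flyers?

At the optimum: ink uses 164 of 164 (binding); cutting uses 171 of 171 (binding).
From A_Bᵀ y = c: 4·y_ink + 6·y_cutting = 57; 4·y_ink + 1·y_cutting = 39.5.
Solving: y_ink = 9, y_cutting = 3.5.
Reduced cost of flyers: c₃ − yᵀa₃ = 19.5 − (9·2 + 3.5·2) = 19.5 − 25 = -5.5.

-5.5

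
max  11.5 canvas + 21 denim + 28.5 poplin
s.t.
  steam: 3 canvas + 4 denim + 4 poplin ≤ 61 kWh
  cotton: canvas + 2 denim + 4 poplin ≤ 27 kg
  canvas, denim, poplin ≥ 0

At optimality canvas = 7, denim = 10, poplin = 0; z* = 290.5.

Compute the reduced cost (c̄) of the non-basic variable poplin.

Check each constraint at x*: steam 61/61 (tight); cotton 27/27 (tight).
Dual feasibility on the basic columns requires 3·y_steam + 1·y_cotton = 11.5, 4·y_steam + 2·y_cotton = 21.
This yields shadow prices y_steam = 1, y_cotton = 8.5.
Reduced cost of poplin: c₃ − yᵀa₃ = 28.5 − (1·4 + 8.5·4) = 28.5 − 38 = -9.5.

-9.5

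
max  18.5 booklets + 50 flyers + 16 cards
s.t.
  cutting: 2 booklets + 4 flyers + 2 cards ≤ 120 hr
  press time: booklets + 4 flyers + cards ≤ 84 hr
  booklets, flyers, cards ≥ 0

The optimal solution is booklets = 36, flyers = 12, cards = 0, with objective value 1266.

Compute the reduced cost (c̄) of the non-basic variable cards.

Both cutting and press time are binding at x*.
Dual feasibility on the basic columns requires 2·y_cutting + 1·y_press time = 18.5, 4·y_cutting + 4·y_press time = 50.
This yields shadow prices y_cutting = 6, y_press time = 6.5.
Reduced cost of cards: c₃ − yᵀa₃ = 16 − (6·2 + 6.5·1) = 16 − 18.5 = -2.5.

-2.5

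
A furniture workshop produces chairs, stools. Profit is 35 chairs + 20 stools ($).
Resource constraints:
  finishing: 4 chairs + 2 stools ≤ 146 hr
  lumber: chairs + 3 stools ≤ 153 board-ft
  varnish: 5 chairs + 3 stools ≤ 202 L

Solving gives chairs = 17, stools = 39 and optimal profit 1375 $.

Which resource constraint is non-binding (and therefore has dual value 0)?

lumber

finishing: 146/146 (binding)
lumber: 134/153 (slack 19)
varnish: 202/202 (binding)
By complementary slackness, a constraint with positive slack has shadow price 0 → lumber.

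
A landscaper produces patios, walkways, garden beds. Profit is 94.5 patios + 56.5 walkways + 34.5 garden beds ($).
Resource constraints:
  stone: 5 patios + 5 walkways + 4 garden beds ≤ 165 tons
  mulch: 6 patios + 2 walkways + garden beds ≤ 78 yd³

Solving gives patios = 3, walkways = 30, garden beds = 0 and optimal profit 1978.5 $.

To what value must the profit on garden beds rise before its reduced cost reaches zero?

Check each constraint at x*: stone 165/165 (tight); mulch 78/78 (tight).
From A_Bᵀ y = c: 5·y_stone + 6·y_mulch = 94.5; 5·y_stone + 2·y_mulch = 56.5.
→ y_stone = 7.5 and y_mulch = 9.5.
garden beds enters the basis when its profit ≥ yᵀa₃ = 7.5·4 + 9.5·1 = 39.5.

39.5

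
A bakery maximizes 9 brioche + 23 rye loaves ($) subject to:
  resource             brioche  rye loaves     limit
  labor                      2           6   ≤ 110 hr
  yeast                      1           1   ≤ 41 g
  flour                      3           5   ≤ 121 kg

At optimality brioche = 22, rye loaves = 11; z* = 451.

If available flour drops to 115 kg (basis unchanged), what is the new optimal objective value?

445

Binding: labor and flour. Non-binding: yeast (8 unused).
Since yeast is not tight, its dual is 0.
From A_Bᵀ y = c: 2·y_labor + 3·y_flour = 9; 6·y_labor + 5·y_flour = 23.
→ y_labor = 3 and y_flour = 1.
Δz = y_flour·Δb = 1 × (-6) = -6, so new z* = 451 − 6 = 445.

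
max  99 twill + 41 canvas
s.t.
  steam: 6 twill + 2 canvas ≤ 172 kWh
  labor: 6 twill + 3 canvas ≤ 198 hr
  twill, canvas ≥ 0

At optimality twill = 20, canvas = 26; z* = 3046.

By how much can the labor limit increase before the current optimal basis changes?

Binding constraints: steam, labor. The basis is B = [[6,2],[6,3]] with det 6.
Per unit increase in labor, x* moves by d = (-0.3333, 1).
The basis stays optimal until twill reaches 0; allowable increase = 60 hr.

60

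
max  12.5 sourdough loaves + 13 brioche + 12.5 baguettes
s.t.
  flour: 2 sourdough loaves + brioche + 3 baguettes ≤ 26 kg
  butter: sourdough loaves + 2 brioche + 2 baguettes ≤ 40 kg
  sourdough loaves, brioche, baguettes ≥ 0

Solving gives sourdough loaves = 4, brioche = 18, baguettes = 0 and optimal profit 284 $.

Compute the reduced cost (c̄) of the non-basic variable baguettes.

-8.5

At the optimum: flour uses 26 of 26 (binding); butter uses 40 of 40 (binding).
The binding rows give the dual system: 2·y_flour + 1·y_butter = 12.5 and 1·y_flour + 2·y_butter = 13.
→ y_flour = 4 and y_butter = 4.5.
Reduced cost of baguettes: c₃ − yᵀa₃ = 12.5 − (4·3 + 4.5·2) = 12.5 − 21 = -8.5.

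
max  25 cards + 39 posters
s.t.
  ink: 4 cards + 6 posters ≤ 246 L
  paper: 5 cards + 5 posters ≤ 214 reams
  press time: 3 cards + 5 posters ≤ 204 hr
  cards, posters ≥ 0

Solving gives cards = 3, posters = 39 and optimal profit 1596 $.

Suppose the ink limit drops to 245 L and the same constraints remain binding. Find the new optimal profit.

Check each constraint at x*: ink 246/246 (tight); paper 210/214 (slack 4); press time 204/204 (tight).
Slack constraints have shadow price 0 (complementary slackness).
The binding rows give the dual system: 4·y_ink + 3·y_press time = 25 and 6·y_ink + 5·y_press time = 39.
Solving: y_ink = 4, y_press time = 3.
Δz = y_ink·Δb = 4 × (-1) = -4, so new z* = 1596 − 4 = 1592.

1592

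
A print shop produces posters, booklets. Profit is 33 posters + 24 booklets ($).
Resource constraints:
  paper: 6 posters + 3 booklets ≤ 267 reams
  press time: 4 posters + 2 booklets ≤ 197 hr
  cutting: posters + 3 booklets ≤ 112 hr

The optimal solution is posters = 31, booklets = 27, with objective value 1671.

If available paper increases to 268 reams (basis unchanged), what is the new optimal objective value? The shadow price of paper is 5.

1676

Δb = 1, so new z* = 1671 + (5)·(1) = 1671 + 5 = 1676.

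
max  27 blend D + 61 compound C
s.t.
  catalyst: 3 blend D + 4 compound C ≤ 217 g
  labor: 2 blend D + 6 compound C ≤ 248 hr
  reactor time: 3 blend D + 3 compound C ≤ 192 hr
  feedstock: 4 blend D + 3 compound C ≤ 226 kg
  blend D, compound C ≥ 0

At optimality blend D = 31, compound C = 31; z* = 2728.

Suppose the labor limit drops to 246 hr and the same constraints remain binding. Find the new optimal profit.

Binding: catalyst and labor. Non-binding: reactor time (6 unused), feedstock (9 unused).
Since reactor time, feedstock are not tight, their duals are 0.
From A_Bᵀ y = c: 3·y_catalyst + 2·y_labor = 27; 4·y_catalyst + 6·y_labor = 61.
Solving: y_catalyst = 4, y_labor = 7.5.
Δz = y_labor·Δb = 7.5 × (-2) = -15, so new z* = 2728 − 15 = 2713.

2713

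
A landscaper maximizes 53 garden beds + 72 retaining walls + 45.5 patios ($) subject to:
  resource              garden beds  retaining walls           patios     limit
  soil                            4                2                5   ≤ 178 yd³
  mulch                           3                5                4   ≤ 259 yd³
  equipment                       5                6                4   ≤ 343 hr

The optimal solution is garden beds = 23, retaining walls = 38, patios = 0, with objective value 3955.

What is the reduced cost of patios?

-6.5

At the optimum: soil uses 168 of 178 (slack = 10); mulch uses 259 of 259 (binding); equipment uses 343 of 343 (binding).
By complementary slackness, y = 0 for the non-binding constraint.
From A_Bᵀ y = c: 3·y_mulch + 5·y_equipment = 53; 5·y_mulch + 6·y_equipment = 72.
→ y_mulch = 6 and y_equipment = 7.
Reduced cost of patios: c₃ − yᵀa₃ = 45.5 − (6·4 + 7·4) = 45.5 − 52 = -6.5.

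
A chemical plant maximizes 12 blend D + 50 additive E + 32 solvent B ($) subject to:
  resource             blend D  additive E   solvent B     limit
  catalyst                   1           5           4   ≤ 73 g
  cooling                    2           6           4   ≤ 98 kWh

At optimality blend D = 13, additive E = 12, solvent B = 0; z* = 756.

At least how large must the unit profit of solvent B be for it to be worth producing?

38

Both catalyst and cooling are binding at x*.
Dual feasibility on the basic columns requires 1·y_catalyst + 2·y_cooling = 12, 5·y_catalyst + 6·y_cooling = 50.
Solving: y_catalyst = 7, y_cooling = 2.5.
solvent B enters the basis when its profit ≥ yᵀa₃ = 7·4 + 2.5·4 = 38.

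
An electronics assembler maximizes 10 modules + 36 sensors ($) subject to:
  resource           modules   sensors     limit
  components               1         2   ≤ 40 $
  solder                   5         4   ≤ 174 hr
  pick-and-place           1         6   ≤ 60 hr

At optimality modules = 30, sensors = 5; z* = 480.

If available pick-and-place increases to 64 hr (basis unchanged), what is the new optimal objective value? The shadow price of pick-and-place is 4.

496

Δb = 4, so new z* = 480 + (4)·(4) = 480 + 16 = 496.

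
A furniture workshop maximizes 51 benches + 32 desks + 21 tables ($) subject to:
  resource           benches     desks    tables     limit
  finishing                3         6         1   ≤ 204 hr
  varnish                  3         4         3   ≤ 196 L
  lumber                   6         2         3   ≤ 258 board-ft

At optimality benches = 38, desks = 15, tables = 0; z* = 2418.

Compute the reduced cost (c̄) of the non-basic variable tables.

-3

At the optimum: finishing uses 204 of 204 (binding); varnish uses 174 of 196 (slack = 22); lumber uses 258 of 258 (binding).
Since varnish is not tight, its dual is 0.
Dual feasibility on the basic columns requires 3·y_finishing + 6·y_lumber = 51, 6·y_finishing + 2·y_lumber = 32.
This yields shadow prices y_finishing = 3, y_lumber = 7.
Reduced cost of tables: c₃ − yᵀa₃ = 21 − (3·1 + 7·3) = 21 − 24 = -3.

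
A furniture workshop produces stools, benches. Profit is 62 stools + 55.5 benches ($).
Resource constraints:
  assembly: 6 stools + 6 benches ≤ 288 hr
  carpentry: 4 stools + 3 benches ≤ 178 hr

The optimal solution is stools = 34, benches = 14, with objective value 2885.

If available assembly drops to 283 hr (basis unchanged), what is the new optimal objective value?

2855

Both assembly and carpentry are binding at x*.
Dual feasibility on the basic columns requires 6·y_assembly + 4·y_carpentry = 62, 6·y_assembly + 3·y_carpentry = 55.5.
→ y_assembly = 6 and y_carpentry = 6.5.
Δz = y_assembly·Δb = 6 × (-5) = -30, so new z* = 2885 − 30 = 2855.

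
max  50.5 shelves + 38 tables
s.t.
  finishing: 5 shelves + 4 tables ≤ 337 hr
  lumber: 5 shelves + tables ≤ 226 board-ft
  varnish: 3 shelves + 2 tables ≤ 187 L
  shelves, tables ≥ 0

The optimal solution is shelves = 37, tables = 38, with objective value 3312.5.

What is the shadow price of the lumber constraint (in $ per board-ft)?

0

At the optimum: finishing uses 337 of 337 (binding); lumber uses 223 of 226 (slack = 3); varnish uses 187 of 187 (binding).
Slack constraints have shadow price 0 (complementary slackness).
The binding rows give the dual system: 5·y_finishing + 3·y_varnish = 50.5 and 4·y_finishing + 2·y_varnish = 38.
This yields shadow prices y_finishing = 6.5, y_varnish = 6.
Shadow price of lumber = 0.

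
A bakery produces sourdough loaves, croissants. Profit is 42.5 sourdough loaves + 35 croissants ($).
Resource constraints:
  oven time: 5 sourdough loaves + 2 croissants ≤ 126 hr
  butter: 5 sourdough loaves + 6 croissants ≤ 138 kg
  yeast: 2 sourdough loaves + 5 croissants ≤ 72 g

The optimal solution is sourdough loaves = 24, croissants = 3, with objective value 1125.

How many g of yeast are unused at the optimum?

yeast used = 2·24 + 5·3 = 63; slack = 72 − 63 = 9.

9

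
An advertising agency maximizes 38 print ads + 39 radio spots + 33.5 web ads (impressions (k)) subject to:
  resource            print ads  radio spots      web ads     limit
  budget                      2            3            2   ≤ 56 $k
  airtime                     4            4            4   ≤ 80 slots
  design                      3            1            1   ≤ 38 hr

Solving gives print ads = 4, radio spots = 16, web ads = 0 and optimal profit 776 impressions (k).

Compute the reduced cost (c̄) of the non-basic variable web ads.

Binding: budget and airtime. Non-binding: design (10 unused).
Slack constraints have shadow price 0 (complementary slackness).
From A_Bᵀ y = c: 2·y_budget + 4·y_airtime = 38; 3·y_budget + 4·y_airtime = 39.
→ y_budget = 1 and y_airtime = 9.
Reduced cost of web ads: c₃ − yᵀa₃ = 33.5 − (1·2 + 9·4) = 33.5 − 38 = -4.5.

-4.5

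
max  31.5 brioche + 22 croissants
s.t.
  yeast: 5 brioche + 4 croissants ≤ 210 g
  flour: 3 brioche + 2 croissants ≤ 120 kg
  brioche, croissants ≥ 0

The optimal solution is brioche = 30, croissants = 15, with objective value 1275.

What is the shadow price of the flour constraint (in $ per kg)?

Check each constraint at x*: yeast 210/210 (tight); flour 120/120 (tight).
From A_Bᵀ y = c: 5·y_yeast + 3·y_flour = 31.5; 4·y_yeast + 2·y_flour = 22.
This yields shadow prices y_yeast = 1.5, y_flour = 8.
Shadow price of flour = 8.

8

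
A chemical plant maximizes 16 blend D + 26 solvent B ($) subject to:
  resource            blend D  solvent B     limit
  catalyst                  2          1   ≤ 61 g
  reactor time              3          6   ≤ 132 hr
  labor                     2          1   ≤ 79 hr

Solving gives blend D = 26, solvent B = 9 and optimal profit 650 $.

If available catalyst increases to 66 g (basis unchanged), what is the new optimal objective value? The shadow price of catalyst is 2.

660

Δb = 5, so new z* = 650 + (2)·(5) = 650 + 10 = 660.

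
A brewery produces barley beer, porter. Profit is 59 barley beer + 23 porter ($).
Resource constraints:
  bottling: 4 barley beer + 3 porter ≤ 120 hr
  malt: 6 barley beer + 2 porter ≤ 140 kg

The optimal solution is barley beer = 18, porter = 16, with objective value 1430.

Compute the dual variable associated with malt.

8.5

Both bottling and malt are binding at x*.
The binding rows give the dual system: 4·y_bottling + 6·y_malt = 59 and 3·y_bottling + 2·y_malt = 23.
→ y_bottling = 2 and y_malt = 8.5.
Shadow price of malt = 8.5.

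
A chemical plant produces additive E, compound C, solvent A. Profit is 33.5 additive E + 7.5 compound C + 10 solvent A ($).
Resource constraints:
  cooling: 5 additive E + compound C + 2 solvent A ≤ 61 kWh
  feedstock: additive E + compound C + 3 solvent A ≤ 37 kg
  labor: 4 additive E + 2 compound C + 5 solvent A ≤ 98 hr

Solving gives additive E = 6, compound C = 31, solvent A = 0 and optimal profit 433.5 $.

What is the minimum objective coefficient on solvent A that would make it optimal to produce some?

Check each constraint at x*: cooling 61/61 (tight); feedstock 37/37 (tight); labor 86/98 (slack 12).
By complementary slackness, y = 0 for the non-binding constraint.
From A_Bᵀ y = c: 5·y_cooling + 1·y_feedstock = 33.5; 1·y_cooling + 1·y_feedstock = 7.5.
Solving: y_cooling = 6.5, y_feedstock = 1.
solvent A enters the basis when its profit ≥ yᵀa₃ = 6.5·2 + 1·3 = 16.

16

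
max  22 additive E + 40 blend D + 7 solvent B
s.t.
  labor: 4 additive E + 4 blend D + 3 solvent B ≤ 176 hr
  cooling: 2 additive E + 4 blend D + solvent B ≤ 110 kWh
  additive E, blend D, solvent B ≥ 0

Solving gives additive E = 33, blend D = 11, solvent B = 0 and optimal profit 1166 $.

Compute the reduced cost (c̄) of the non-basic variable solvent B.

-5

At the optimum: labor uses 176 of 176 (binding); cooling uses 110 of 110 (binding).
The binding rows give the dual system: 4·y_labor + 2·y_cooling = 22 and 4·y_labor + 4·y_cooling = 40.
This yields shadow prices y_labor = 1, y_cooling = 9.
Reduced cost of solvent B: c₃ − yᵀa₃ = 7 − (1·3 + 9·1) = 7 − 12 = -5.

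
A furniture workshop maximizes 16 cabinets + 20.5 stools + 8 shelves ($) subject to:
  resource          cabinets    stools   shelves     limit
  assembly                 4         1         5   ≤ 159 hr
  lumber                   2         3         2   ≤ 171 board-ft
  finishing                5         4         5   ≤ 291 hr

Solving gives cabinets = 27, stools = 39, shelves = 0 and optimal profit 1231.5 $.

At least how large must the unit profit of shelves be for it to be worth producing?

16

Check each constraint at x*: assembly 147/159 (slack 12); lumber 171/171 (tight); finishing 291/291 (tight).
Since assembly is not tight, its dual is 0.
Dual feasibility on the basic columns requires 2·y_lumber + 5·y_finishing = 16, 3·y_lumber + 4·y_finishing = 20.5.
→ y_lumber = 5.5 and y_finishing = 1.
shelves enters the basis when its profit ≥ yᵀa₃ = 5.5·2 + 1·5 = 16.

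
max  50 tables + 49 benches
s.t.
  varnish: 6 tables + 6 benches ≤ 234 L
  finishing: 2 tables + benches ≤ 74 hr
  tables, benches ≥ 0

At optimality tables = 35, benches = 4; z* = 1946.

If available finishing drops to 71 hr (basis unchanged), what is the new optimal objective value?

Both varnish and finishing are binding at x*.
The binding rows give the dual system: 6·y_varnish + 2·y_finishing = 50 and 6·y_varnish + 1·y_finishing = 49.
→ y_varnish = 8 and y_finishing = 1.
Δz = y_finishing·Δb = 1 × (-3) = -3, so new z* = 1946 − 3 = 1943.

1943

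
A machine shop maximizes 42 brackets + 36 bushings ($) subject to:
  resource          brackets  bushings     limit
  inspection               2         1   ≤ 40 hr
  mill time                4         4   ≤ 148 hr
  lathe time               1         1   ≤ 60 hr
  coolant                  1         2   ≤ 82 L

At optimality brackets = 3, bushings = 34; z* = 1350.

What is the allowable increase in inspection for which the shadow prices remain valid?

34

Binding constraints: inspection, mill time. The basis is B = [[2,1],[4,4]] with det 4.
Per unit increase in inspection, x* moves by d = (1, -1).
The basis stays optimal until bushings reaches 0; allowable increase = 34 hr.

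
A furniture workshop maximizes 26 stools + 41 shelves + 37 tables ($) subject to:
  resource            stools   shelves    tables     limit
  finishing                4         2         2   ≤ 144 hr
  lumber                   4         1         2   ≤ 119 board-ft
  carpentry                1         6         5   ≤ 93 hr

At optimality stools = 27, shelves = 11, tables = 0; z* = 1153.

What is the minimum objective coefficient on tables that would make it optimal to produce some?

At the optimum: finishing uses 130 of 144 (slack = 14); lumber uses 119 of 119 (binding); carpentry uses 93 of 93 (binding).
Slack constraints have shadow price 0 (complementary slackness).
Dual feasibility on the basic columns requires 4·y_lumber + 1·y_carpentry = 26, 1·y_lumber + 6·y_carpentry = 41.
This yields shadow prices y_lumber = 5, y_carpentry = 6.
tables enters the basis when its profit ≥ yᵀa₃ = 5·2 + 6·5 = 40.

40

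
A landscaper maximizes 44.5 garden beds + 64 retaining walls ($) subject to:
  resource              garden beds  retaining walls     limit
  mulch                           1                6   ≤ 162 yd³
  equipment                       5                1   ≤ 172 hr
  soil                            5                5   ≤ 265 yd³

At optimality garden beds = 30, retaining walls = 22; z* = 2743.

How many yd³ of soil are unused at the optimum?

soil used = 5·30 + 5·22 = 260; slack = 265 − 260 = 5.

5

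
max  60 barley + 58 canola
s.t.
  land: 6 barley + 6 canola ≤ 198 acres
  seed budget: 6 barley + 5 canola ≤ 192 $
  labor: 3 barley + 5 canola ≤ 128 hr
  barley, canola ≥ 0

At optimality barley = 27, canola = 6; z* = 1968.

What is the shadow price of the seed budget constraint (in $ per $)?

At the optimum: land uses 198 of 198 (binding); seed budget uses 192 of 192 (binding); labor uses 111 of 128 (slack = 17).
Since labor is not tight, its dual is 0.
The binding rows give the dual system: 6·y_land + 6·y_seed budget = 60 and 6·y_land + 5·y_seed budget = 58.
This yields shadow prices y_land = 8, y_seed budget = 2.
Shadow price of seed budget = 2.

2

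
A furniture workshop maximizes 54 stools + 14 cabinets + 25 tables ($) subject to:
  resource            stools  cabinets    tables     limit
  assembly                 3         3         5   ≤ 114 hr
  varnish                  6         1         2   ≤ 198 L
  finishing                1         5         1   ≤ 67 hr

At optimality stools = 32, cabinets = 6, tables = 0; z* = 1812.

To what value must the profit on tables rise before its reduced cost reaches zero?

At the optimum: assembly uses 114 of 114 (binding); varnish uses 198 of 198 (binding); finishing uses 62 of 67 (slack = 5).
Slack constraints have shadow price 0 (complementary slackness).
Dual feasibility on the basic columns requires 3·y_assembly + 6·y_varnish = 54, 3·y_assembly + 1·y_varnish = 14.
Solving: y_assembly = 2, y_varnish = 8.
tables enters the basis when its profit ≥ yᵀa₃ = 2·5 + 8·2 = 26.

26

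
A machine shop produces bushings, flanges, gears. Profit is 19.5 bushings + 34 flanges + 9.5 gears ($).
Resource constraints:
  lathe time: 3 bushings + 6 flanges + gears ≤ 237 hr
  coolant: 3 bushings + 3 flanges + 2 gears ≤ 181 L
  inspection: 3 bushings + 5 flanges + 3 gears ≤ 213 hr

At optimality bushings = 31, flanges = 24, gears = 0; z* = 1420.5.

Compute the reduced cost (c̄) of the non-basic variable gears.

-7

At the optimum: lathe time uses 237 of 237 (binding); coolant uses 165 of 181 (slack = 16); inspection uses 213 of 213 (binding).
Since coolant is not tight, its dual is 0.
The binding rows give the dual system: 3·y_lathe time + 3·y_inspection = 19.5 and 6·y_lathe time + 5·y_inspection = 34.
This yields shadow prices y_lathe time = 1.5, y_inspection = 5.
Reduced cost of gears: c₃ − yᵀa₃ = 9.5 − (1.5·1 + 5·3) = 9.5 − 16.5 = -7.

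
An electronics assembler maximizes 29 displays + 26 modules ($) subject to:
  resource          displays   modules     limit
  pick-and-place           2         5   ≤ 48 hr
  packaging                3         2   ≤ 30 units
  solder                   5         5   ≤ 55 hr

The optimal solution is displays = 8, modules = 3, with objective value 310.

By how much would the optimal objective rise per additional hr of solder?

4

Check each constraint at x*: pick-and-place 31/48 (slack 17); packaging 30/30 (tight); solder 55/55 (tight).
Slack constraints have shadow price 0 (complementary slackness).
From A_Bᵀ y = c: 3·y_packaging + 5·y_solder = 29; 2·y_packaging + 5·y_solder = 26.
This yields shadow prices y_packaging = 3, y_solder = 4.
Shadow price of solder = 4.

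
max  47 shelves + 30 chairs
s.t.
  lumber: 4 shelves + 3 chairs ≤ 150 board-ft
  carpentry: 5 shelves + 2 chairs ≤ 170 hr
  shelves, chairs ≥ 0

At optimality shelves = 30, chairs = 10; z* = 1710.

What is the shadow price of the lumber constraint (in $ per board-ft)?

8

Both lumber and carpentry are binding at x*.
From A_Bᵀ y = c: 4·y_lumber + 5·y_carpentry = 47; 3·y_lumber + 2·y_carpentry = 30.
This yields shadow prices y_lumber = 8, y_carpentry = 3.
Shadow price of lumber = 8.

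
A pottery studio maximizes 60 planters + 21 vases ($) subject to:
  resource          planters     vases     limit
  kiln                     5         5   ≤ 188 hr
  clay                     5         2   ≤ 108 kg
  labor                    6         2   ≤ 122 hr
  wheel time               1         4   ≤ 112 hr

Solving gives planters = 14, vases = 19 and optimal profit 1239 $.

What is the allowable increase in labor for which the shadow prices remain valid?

7.6

Binding constraints: clay, labor. The basis is B = [[5,2],[6,2]] with det -2.
Per unit increase in labor, x* moves by d = (1, -2.5).
The basis stays optimal until vases reaches 0; allowable increase = 7.6 hr.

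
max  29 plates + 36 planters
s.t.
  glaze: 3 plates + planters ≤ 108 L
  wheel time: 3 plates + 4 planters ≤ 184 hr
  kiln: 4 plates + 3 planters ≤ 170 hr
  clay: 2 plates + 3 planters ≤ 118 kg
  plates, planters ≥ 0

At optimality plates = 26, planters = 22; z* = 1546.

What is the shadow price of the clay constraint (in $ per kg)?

Binding: kiln and clay. Non-binding: glaze (8 unused), wheel time (18 unused).
By complementary slackness, y = 0 for the non-binding constraints.
The binding rows give the dual system: 4·y_kiln + 2·y_clay = 29 and 3·y_kiln + 3·y_clay = 36.
→ y_kiln = 2.5 and y_clay = 9.5.
Shadow price of clay = 9.5.

9.5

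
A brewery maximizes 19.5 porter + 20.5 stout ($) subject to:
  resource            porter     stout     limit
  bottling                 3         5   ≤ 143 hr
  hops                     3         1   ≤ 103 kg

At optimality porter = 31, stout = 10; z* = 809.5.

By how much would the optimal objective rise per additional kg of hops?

At the optimum: bottling uses 143 of 143 (binding); hops uses 103 of 103 (binding).
The binding rows give the dual system: 3·y_bottling + 3·y_hops = 19.5 and 5·y_bottling + 1·y_hops = 20.5.
This yields shadow prices y_bottling = 3.5, y_hops = 3.
Shadow price of hops = 3.

3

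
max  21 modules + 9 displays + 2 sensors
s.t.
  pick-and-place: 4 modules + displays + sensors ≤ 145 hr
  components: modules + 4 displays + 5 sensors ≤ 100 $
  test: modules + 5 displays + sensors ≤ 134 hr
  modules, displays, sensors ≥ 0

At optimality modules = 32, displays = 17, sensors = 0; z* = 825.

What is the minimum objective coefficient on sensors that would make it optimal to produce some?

10

Binding: pick-and-place and components. Non-binding: test (17 unused).
By complementary slackness, y = 0 for the non-binding constraint.
The binding rows give the dual system: 4·y_pick-and-place + 1·y_components = 21 and 1·y_pick-and-place + 4·y_components = 9.
This yields shadow prices y_pick-and-place = 5, y_components = 1.
sensors enters the basis when its profit ≥ yᵀa₃ = 5·1 + 1·5 = 10.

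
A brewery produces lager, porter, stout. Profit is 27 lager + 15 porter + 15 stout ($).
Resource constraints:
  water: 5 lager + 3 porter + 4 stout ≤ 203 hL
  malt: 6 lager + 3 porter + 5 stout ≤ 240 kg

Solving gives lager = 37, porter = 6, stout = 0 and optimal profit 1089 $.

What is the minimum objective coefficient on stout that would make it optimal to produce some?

22

Check each constraint at x*: water 203/203 (tight); malt 240/240 (tight).
From A_Bᵀ y = c: 5·y_water + 6·y_malt = 27; 3·y_water + 3·y_malt = 15.
Solving: y_water = 3, y_malt = 2.
stout enters the basis when its profit ≥ yᵀa₃ = 3·4 + 2·5 = 22.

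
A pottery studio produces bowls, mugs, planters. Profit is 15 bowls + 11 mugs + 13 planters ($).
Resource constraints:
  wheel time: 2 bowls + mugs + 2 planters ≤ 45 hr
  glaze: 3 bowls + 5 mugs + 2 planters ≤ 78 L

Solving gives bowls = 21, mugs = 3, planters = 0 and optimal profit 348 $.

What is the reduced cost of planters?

-1

Check each constraint at x*: wheel time 45/45 (tight); glaze 78/78 (tight).
Dual feasibility on the basic columns requires 2·y_wheel time + 3·y_glaze = 15, 1·y_wheel time + 5·y_glaze = 11.
Solving: y_wheel time = 6, y_glaze = 1.
Reduced cost of planters: c₃ − yᵀa₃ = 13 − (6·2 + 1·2) = 13 − 14 = -1.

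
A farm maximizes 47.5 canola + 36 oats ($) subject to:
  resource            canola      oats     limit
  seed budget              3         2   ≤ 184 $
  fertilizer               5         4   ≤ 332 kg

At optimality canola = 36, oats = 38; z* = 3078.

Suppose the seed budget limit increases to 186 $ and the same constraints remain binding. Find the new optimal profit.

Both seed budget and fertilizer are binding at x*.
Dual feasibility on the basic columns requires 3·y_seed budget + 5·y_fertilizer = 47.5, 2·y_seed budget + 4·y_fertilizer = 36.
Solving: y_seed budget = 5, y_fertilizer = 6.5.
Δz = y_seed budget·Δb = 5 × (2) = 10, so new z* = 3078 + 10 = 3088.

3088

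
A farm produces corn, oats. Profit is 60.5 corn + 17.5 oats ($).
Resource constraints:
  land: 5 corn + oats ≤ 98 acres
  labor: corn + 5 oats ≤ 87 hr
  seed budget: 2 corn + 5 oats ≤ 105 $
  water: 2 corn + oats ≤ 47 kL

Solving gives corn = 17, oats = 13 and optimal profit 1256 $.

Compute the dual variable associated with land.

Binding: land and water. Non-binding: labor (5 unused), seed budget (6 unused).
Slack constraints have shadow price 0 (complementary slackness).
Dual feasibility on the basic columns requires 5·y_land + 2·y_water = 60.5, 1·y_land + 1·y_water = 17.5.
Solving: y_land = 8.5, y_water = 9.
Shadow price of land = 8.5.

8.5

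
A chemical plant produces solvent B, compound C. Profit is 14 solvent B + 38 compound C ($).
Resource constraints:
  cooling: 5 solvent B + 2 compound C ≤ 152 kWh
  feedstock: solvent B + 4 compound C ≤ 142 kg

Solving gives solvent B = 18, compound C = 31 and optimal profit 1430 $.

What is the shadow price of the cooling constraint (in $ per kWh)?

1

Both cooling and feedstock are binding at x*.
From A_Bᵀ y = c: 5·y_cooling + 1·y_feedstock = 14; 2·y_cooling + 4·y_feedstock = 38.
This yields shadow prices y_cooling = 1, y_feedstock = 9.
Shadow price of cooling = 1.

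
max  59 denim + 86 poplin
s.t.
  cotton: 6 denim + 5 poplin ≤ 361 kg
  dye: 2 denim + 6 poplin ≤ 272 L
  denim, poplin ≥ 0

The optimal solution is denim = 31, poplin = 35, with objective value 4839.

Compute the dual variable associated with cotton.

7

Check each constraint at x*: cotton 361/361 (tight); dye 272/272 (tight).
Dual feasibility on the basic columns requires 6·y_cotton + 2·y_dye = 59, 5·y_cotton + 6·y_dye = 86.
This yields shadow prices y_cotton = 7, y_dye = 8.5.
Shadow price of cotton = 7.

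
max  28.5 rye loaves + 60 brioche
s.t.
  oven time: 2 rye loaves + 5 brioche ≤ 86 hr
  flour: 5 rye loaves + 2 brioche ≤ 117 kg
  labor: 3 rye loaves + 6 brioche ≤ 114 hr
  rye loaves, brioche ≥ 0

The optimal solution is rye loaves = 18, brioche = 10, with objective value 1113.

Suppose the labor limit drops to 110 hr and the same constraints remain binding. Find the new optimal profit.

1083

Check each constraint at x*: oven time 86/86 (tight); flour 110/117 (slack 7); labor 114/114 (tight).
Since flour is not tight, its dual is 0.
From A_Bᵀ y = c: 2·y_oven time + 3·y_labor = 28.5; 5·y_oven time + 6·y_labor = 60.
This yields shadow prices y_oven time = 3, y_labor = 7.5.
Δz = y_labor·Δb = 7.5 × (-4) = -30, so new z* = 1113 − 30 = 1083.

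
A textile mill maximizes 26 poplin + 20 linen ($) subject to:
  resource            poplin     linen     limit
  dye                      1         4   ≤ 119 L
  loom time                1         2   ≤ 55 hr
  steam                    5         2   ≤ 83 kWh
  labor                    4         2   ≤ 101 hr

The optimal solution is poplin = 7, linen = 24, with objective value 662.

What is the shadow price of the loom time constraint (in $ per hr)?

Check each constraint at x*: dye 103/119 (slack 16); loom time 55/55 (tight); steam 83/83 (tight); labor 76/101 (slack 25).
By complementary slackness, y = 0 for the non-binding constraints.
The binding rows give the dual system: 1·y_loom time + 5·y_steam = 26 and 2·y_loom time + 2·y_steam = 20.
→ y_loom time = 6 and y_steam = 4.
Shadow price of loom time = 6.

6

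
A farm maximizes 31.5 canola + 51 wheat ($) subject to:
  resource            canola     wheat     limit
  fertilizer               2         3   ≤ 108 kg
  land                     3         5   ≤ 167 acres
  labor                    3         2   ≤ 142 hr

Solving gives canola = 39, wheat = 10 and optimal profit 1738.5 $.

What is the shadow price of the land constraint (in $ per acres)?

7.5

At the optimum: fertilizer uses 108 of 108 (binding); land uses 167 of 167 (binding); labor uses 137 of 142 (slack = 5).
Slack constraints have shadow price 0 (complementary slackness).
The binding rows give the dual system: 2·y_fertilizer + 3·y_land = 31.5 and 3·y_fertilizer + 5·y_land = 51.
This yields shadow prices y_fertilizer = 4.5, y_land = 7.5.
Shadow price of land = 7.5.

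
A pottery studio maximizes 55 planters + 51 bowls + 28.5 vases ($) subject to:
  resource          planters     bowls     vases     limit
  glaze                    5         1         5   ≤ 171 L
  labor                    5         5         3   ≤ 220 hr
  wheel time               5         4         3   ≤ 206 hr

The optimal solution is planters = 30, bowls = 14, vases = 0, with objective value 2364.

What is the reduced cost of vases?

-4.5

Binding: labor and wheel time. Non-binding: glaze (7 unused).
Slack constraints have shadow price 0 (complementary slackness).
Dual feasibility on the basic columns requires 5·y_labor + 5·y_wheel time = 55, 5·y_labor + 4·y_wheel time = 51.
→ y_labor = 7 and y_wheel time = 4.
Reduced cost of vases: c₃ − yᵀa₃ = 28.5 − (7·3 + 4·3) = 28.5 − 33 = -4.5.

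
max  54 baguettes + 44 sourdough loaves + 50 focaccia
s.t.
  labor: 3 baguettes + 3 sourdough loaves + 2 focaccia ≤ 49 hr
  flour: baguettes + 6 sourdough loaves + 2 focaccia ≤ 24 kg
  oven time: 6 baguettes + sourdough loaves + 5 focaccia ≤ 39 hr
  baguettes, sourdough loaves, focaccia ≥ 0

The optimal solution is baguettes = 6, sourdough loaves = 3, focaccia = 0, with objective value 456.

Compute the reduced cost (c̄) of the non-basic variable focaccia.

-2

At the optimum: labor uses 27 of 49 (slack = 22); flour uses 24 of 24 (binding); oven time uses 39 of 39 (binding).
Since labor is not tight, its dual is 0.
From A_Bᵀ y = c: 1·y_flour + 6·y_oven time = 54; 6·y_flour + 1·y_oven time = 44.
This yields shadow prices y_flour = 6, y_oven time = 8.
Reduced cost of focaccia: c₃ − yᵀa₃ = 50 − (6·2 + 8·5) = 50 − 52 = -2.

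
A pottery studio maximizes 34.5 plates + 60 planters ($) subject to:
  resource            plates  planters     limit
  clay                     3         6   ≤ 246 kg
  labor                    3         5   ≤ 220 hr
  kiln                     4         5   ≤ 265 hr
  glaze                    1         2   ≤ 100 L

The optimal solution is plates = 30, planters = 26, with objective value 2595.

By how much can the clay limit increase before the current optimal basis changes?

Binding constraints: clay, labor. The basis is B = [[3,6],[3,5]] with det -3.
Per unit increase in clay, x* moves by d = (-1.6667, 1).
The basis stays optimal until plates reaches 0; allowable increase = 18 kg.

18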